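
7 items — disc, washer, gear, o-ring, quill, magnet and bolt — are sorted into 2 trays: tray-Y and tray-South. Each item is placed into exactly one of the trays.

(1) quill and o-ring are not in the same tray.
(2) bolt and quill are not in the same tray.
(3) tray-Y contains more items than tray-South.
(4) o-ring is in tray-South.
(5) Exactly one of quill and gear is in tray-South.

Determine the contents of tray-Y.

tray-Y = {disc, magnet, quill, washer}

From (4): o-ring ∈ tray-South.
(1): quill ∉ tray-South.
(5) (exactly one): gear ∈ tray-South.
Only one tray left: quill ∈ tray-Y.
(2): bolt ∉ tray-Y.
Only one tray left: bolt ∈ tray-South.
Suppose disc ∉ tray-Y: no assignment then satisfies all the clues, so disc ∈ tray-Y.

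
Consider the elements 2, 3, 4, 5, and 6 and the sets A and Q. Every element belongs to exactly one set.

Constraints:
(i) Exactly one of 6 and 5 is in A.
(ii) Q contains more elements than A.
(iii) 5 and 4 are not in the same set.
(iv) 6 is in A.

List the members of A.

A = {4, 6}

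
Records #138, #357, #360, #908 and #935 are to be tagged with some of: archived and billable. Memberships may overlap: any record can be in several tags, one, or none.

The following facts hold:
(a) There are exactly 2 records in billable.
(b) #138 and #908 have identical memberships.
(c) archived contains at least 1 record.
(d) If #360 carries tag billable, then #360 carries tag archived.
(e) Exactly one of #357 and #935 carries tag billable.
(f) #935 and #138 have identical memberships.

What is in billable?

billable = {#357, #360}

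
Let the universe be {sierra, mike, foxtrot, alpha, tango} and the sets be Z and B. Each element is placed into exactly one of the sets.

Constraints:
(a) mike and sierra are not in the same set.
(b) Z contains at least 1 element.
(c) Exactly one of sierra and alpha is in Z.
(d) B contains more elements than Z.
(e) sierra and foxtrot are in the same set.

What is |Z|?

2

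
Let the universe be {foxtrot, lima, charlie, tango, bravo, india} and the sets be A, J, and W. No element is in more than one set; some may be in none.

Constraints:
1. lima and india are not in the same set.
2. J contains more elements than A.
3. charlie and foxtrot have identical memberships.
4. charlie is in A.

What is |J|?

3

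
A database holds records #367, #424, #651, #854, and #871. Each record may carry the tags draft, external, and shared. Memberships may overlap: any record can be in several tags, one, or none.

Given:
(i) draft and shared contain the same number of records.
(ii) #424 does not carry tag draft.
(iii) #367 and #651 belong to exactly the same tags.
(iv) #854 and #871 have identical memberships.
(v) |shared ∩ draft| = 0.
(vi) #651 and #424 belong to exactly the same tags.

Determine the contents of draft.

draft = {}

From (ii): #424 ∉ draft.
(vi): #651 matches #424: #651 ∉ draft.
(iii): #367 matches #651: #367 ∉ draft.
Suppose #854 ∈ draft: no assignment then satisfies all the clues, so #854 ∉ draft.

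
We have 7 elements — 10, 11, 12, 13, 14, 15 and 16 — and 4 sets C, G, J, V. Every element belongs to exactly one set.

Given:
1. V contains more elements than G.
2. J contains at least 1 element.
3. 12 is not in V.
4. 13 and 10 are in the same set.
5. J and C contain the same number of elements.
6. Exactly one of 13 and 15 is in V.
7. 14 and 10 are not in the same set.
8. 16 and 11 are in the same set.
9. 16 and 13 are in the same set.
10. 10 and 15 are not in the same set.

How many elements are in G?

1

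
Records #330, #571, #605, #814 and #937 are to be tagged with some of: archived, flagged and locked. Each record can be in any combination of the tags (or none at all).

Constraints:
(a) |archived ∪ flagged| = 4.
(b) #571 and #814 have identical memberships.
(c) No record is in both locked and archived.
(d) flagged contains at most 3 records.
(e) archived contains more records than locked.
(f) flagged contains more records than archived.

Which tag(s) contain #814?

#814: flagged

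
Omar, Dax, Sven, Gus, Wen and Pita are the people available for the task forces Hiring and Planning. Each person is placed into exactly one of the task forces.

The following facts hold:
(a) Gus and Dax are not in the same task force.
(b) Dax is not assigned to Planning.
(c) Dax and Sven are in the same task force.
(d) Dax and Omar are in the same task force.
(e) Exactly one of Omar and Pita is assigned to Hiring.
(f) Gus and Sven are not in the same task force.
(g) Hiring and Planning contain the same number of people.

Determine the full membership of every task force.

Hiring = {Dax, Omar, Sven}; Planning = {Gus, Pita, Wen}

From (b): Dax ∉ Planning.
(c): Sven matches Dax: Sven ∉ Planning.
(d): Omar matches Dax: Omar ∉ Planning.
Only one task force left: Omar ∈ Hiring.
Only one task force left: Dax ∈ Hiring.
Only one task force left: Sven ∈ Hiring.
(a): Gus ∉ Hiring.
(e) (exactly one): Pita ∉ Hiring.
Only one task force left: Gus ∈ Planning.
Only one task force left: Pita ∈ Planning.
Suppose Wen ∈ Hiring: no assignment then satisfies all the clues, so Wen ∉ Hiring.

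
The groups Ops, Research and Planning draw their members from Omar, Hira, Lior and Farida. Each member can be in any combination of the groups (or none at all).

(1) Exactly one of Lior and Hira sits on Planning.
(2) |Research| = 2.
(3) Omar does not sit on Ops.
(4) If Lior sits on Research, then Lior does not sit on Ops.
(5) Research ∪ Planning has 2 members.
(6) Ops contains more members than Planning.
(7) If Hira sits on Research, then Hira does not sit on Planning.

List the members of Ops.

Ops = {Farida, Hira}

From (3): Omar ∉ Ops.
Suppose Hira ∉ Ops: no assignment then satisfies all the clues, so Hira ∈ Ops.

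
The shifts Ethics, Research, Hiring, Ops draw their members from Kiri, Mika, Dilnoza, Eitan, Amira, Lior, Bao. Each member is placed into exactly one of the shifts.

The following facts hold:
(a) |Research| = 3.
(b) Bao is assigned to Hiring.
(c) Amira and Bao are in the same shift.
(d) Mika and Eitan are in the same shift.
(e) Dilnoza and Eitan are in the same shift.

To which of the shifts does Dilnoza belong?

Dilnoza: Research

From (b): Bao ∈ Hiring.
(c): Amira matches Bao: Amira ∉ Ethics.
(c): Amira matches Bao: Amira ∉ Research.
(c): Amira matches Bao: Amira ∈ Hiring.
Suppose Dilnoza ∈ Ethics: no assignment then satisfies all the clues, so Dilnoza ∉ Ethics.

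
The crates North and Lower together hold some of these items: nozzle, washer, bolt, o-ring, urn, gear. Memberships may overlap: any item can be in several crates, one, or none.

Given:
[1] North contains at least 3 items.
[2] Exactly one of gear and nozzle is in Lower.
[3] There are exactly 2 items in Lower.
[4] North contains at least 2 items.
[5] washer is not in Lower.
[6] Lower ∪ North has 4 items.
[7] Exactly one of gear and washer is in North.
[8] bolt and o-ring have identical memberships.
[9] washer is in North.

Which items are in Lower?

Lower = {gear, urn}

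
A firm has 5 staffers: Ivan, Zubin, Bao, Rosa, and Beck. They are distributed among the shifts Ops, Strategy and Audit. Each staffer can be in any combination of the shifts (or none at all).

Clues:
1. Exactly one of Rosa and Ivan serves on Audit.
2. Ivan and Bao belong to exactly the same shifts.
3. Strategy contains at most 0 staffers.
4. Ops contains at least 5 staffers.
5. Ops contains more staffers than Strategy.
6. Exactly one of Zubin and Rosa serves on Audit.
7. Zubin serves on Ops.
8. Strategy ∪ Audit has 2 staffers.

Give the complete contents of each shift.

Ops = {Bao, Beck, Ivan, Rosa, Zubin}; Strategy = {}; Audit = {Beck, Rosa}

From (7): Zubin ∈ Ops.
(3): Strategy already has 0, so the rest are out.
(4): only 5 candidates remain for Ops, so all are in.
Suppose Ivan ∈ Audit: no assignment then satisfies all the clues, so Ivan ∉ Audit.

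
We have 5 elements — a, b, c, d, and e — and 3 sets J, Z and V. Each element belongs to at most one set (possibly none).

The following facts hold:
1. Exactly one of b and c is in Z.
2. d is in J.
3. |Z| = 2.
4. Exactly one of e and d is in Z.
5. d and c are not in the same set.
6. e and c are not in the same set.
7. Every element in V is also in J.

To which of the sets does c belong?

c: none

From (2): d ∈ J.
(4) (exactly one): e ∈ Z.
(5): c ∉ J.
(6): c ∉ Z.
(7) contrapositive: c ∉ V.
(1) (exactly one): b ∈ Z.
(3): Z already has 2, so the rest are out.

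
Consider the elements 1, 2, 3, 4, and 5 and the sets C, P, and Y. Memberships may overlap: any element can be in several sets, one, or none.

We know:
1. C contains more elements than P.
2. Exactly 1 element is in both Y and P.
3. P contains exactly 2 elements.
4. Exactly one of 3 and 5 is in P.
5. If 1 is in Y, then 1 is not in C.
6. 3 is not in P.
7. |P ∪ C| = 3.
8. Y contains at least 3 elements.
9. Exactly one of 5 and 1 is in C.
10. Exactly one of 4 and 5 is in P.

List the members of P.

P = {2, 5}

From (6): 3 ∉ P.
(4) (exactly one): 5 ∈ P.
(10) (exactly one): 4 ∉ P.
Suppose 1 ∈ P: no assignment then satisfies all the clues, so 1 ∉ P.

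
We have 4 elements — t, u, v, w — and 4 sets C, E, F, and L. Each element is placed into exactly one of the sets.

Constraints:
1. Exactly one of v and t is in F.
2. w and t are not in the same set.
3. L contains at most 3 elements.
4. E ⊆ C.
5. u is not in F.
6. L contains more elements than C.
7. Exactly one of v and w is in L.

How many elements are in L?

2

From (5): u ∉ F.
Suppose t ∈ E: no assignment then satisfies all the clues, so t ∉ E.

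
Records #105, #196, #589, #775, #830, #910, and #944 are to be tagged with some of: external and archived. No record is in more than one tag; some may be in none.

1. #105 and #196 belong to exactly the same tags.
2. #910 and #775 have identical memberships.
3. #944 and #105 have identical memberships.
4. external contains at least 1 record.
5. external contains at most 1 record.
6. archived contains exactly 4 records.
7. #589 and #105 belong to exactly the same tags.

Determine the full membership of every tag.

external = {#830}; archived = {#105, #196, #589, #944}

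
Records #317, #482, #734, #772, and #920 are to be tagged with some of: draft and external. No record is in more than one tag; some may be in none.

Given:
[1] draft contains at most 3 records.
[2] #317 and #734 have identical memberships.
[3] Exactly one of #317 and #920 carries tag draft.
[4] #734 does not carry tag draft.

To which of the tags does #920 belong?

#920: draft

From (4): #734 ∉ draft.
(2): #317 matches #734: #317 ∉ draft.
(3) (exactly one): #920 ∈ draft.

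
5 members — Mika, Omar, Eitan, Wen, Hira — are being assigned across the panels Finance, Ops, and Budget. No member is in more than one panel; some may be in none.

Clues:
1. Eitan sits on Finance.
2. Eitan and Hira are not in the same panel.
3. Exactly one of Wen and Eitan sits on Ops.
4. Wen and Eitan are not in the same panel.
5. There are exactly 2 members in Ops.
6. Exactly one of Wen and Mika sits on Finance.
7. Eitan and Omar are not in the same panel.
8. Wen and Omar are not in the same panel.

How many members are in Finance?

2

From (1): Eitan ∈ Finance.
(2): Hira ∉ Finance.
(3) (exactly one): Wen ∈ Ops.
(6) (exactly one): Mika ∈ Finance.
(7): Omar ∉ Finance.
(8): Omar ∉ Ops.
(5): only 2 candidates remain for Ops, so all are in.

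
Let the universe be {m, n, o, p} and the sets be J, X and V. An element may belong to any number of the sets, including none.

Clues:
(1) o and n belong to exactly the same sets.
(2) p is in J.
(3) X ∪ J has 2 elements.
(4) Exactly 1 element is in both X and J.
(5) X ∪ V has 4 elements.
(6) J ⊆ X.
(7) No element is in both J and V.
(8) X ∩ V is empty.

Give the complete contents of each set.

J = {p}; X = {m, p}; V = {n, o}

From (2): p ∈ J.
(6) with p ∈ J: p ∈ X.
(7) (disjoint): p ∉ V.
Suppose m ∈ J: no assignment then satisfies all the clues, so m ∉ J.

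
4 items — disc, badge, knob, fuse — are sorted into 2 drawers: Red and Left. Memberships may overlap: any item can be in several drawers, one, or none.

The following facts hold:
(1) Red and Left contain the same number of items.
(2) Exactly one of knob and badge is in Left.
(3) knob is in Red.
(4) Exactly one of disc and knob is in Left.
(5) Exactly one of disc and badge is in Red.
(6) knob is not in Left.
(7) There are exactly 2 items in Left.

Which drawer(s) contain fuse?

From (3): knob ∈ Red.
From (6): knob ∉ Left.
(2) (exactly one): badge ∈ Left.
(4) (exactly one): disc ∈ Left.
(7): Left already has 2, so the rest are out.
Suppose fuse ∈ Red: no assignment then satisfies all the clues, so fuse ∉ Red.

fuse: none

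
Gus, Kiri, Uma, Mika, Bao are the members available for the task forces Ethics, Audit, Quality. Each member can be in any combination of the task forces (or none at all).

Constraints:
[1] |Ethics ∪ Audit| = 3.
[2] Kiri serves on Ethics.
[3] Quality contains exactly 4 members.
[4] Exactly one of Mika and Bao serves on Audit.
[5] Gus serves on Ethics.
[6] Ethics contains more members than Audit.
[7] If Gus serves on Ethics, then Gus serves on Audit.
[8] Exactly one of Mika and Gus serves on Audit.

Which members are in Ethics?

Ethics = {Bao, Gus, Kiri}

From (2): Kiri ∈ Ethics.
From (5): Gus ∈ Ethics.
(7): Gus ∈ Audit.
(8) (exactly one): Mika ∉ Audit.
(4) (exactly one): Bao ∈ Audit.
Suppose Uma ∈ Ethics: no assignment then satisfies all the clues, so Uma ∉ Ethics.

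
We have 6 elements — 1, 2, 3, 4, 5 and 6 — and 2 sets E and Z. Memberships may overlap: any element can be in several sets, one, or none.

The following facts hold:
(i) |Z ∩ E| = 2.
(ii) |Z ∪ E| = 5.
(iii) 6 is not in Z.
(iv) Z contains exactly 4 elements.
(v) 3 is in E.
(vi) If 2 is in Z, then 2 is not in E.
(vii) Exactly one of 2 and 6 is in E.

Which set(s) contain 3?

From (iii): 6 ∉ Z.
From (v): 3 ∈ E.
Suppose 3 ∉ Z: no assignment then satisfies all the clues, so 3 ∈ Z.

3: E, Z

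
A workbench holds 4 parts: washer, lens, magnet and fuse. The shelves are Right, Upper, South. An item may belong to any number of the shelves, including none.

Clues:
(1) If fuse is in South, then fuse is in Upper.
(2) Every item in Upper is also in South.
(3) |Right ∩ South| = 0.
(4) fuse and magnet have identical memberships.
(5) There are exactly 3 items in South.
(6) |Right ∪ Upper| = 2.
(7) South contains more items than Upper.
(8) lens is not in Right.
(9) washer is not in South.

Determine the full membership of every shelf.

Right = {}; Upper = {fuse, magnet}; South = {fuse, lens, magnet}

From (8): lens ∉ Right.
From (9): washer ∉ South.
(2) contrapositive: washer ∉ Upper.
(5): only 3 candidates remain for South, so all are in.
(1): fuse ∈ Upper.
(4): magnet matches fuse: magnet ∈ Upper.
Suppose washer ∈ Right: no assignment then satisfies all the clues, so washer ∉ Right.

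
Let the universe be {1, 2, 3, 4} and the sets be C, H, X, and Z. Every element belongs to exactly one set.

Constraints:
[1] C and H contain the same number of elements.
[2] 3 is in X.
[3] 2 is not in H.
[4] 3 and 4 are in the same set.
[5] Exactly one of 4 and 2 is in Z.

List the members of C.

From (2): 3 ∈ X.
From (3): 2 ∉ H.
(4): 4 matches 3: 4 ∉ C.
(4): 4 matches 3: 4 ∉ H.
(4): 4 matches 3: 4 ∈ X.
(5) (exactly one): 2 ∈ Z.
Suppose 1 ∈ C: no assignment then satisfies all the clues, so 1 ∉ C.

C = {}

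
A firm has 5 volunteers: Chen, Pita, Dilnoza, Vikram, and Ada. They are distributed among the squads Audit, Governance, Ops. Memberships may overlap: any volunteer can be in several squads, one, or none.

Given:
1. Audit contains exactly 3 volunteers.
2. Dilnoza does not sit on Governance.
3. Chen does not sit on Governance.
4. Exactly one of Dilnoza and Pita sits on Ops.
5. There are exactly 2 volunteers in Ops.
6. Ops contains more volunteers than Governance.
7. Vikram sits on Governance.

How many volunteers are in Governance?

1

From (2): Dilnoza ∉ Governance.
From (3): Chen ∉ Governance.
From (7): Vikram ∈ Governance.
Suppose Pita ∈ Governance: no assignment then satisfies all the clues, so Pita ∉ Governance.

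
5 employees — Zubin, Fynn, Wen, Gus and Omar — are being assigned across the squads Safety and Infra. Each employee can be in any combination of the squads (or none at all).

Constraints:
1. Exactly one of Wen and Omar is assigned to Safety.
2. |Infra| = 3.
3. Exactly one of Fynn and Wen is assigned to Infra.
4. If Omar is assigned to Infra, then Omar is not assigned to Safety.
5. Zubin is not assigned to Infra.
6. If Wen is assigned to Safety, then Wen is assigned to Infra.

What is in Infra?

Infra = {Gus, Omar, Wen}

From (5): Zubin ∉ Infra.
Suppose Fynn ∈ Infra: no assignment then satisfies all the clues, so Fynn ∉ Infra.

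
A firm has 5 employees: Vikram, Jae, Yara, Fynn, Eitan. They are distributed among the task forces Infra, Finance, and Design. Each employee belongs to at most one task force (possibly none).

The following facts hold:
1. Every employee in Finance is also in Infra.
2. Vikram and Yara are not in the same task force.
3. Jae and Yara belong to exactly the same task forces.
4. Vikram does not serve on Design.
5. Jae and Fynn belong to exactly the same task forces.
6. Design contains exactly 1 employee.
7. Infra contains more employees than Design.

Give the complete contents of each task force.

Infra = {Fynn, Jae, Yara}; Finance = {}; Design = {Eitan}

From (4): Vikram ∉ Design.
Suppose Vikram ∈ Infra: no assignment then satisfies all the clues, so Vikram ∉ Infra.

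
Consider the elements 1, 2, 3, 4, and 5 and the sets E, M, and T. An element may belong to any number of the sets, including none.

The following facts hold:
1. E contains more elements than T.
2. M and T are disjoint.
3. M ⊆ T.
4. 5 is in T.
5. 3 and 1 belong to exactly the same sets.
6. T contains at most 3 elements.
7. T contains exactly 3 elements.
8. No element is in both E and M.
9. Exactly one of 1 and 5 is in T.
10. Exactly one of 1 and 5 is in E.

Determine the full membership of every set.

E = {1, 2, 3, 4}; M = {}; T = {2, 4, 5}

From (4): 5 ∈ T.
(2) (disjoint): 5 ∉ M.
(9) (exactly one): 1 ∉ T.
(3) contrapositive: 1 ∉ M.
(5): 3 matches 1: 3 ∉ M.
(5): 3 matches 1: 3 ∉ T.
(7): only 3 candidates remain for T, so all are in.
(2) (disjoint): 2 ∉ M.
(2) (disjoint): 4 ∉ M.
Suppose 1 ∉ E: no assignment then satisfies all the clues, so 1 ∈ E.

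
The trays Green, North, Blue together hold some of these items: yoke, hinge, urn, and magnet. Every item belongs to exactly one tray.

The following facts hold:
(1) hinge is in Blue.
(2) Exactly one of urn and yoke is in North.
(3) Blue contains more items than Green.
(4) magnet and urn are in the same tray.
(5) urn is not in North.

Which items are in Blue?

Blue = {hinge, magnet, urn}

From (1): hinge ∈ Blue.
From (5): urn ∉ North.
(2) (exactly one): yoke ∈ North.
(4): magnet matches urn: magnet ∉ North.
Suppose urn ∉ Blue: no assignment then satisfies all the clues, so urn ∈ Blue.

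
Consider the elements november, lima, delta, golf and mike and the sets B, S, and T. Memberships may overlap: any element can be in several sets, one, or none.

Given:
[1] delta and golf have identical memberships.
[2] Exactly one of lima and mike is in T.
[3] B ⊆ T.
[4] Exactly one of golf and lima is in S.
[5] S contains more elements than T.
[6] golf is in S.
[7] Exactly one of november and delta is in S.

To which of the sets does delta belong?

delta: S

From (6): golf ∈ S.
(1): delta matches golf: delta ∈ S.
(4) (exactly one): lima ∉ S.
(7) (exactly one): november ∉ S.
Suppose delta ∈ B: no assignment then satisfies all the clues, so delta ∉ B.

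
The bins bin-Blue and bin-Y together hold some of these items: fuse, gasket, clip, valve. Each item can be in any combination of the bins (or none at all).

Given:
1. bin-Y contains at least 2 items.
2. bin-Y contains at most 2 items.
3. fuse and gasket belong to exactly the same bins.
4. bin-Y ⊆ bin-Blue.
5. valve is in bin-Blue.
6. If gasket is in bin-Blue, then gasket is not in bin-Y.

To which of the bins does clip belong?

clip: bin-Blue, bin-Y

From (5): valve ∈ bin-Blue.
Suppose clip ∉ bin-Blue: no assignment then satisfies all the clues, so clip ∈ bin-Blue.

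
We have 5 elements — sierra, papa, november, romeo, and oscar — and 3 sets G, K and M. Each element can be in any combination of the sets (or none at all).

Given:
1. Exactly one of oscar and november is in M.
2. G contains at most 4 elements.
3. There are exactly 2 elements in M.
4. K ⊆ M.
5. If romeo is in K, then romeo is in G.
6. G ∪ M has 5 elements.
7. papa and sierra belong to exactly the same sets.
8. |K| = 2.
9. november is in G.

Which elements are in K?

K = {oscar, romeo}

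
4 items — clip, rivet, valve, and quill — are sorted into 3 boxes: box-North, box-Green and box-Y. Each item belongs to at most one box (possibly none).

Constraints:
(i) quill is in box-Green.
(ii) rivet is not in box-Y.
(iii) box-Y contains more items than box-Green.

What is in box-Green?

box-Green = {quill}

From (i): quill ∈ box-Green.
From (ii): rivet ∉ box-Y.
Suppose clip ∈ box-Green: no assignment then satisfies all the clues, so clip ∉ box-Green.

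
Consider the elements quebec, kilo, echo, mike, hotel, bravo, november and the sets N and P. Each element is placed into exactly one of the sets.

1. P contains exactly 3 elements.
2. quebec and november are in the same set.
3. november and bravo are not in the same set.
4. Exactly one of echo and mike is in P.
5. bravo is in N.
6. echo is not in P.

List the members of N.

From (5): bravo ∈ N.
From (6): echo ∉ P.
(3): november ∉ N.
(4) (exactly one): mike ∈ P.
Only one set left: echo ∈ N.
Only one set left: november ∈ P.
(2): quebec matches november: quebec ∉ N.
(2): quebec matches november: quebec ∈ P.
(1): P already has 3, so the rest are out.
Only one set left: kilo ∈ N.
Only one set left: hotel ∈ N.

N = {bravo, echo, hotel, kilo}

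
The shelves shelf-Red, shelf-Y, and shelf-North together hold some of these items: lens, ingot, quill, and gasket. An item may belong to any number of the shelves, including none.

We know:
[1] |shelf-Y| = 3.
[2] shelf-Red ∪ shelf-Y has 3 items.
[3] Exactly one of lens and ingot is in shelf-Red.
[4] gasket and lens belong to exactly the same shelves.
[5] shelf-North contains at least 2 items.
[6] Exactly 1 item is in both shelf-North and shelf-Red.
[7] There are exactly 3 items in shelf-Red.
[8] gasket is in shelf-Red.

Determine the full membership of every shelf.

shelf-Red = {gasket, lens, quill}; shelf-Y = {gasket, lens, quill}; shelf-North = {ingot, quill}

From (8): gasket ∈ shelf-Red.
(4): lens matches gasket: lens ∈ shelf-Red.
(3) (exactly one): ingot ∉ shelf-Red.
(7): only 3 candidates remain for shelf-Red, so all are in.
Suppose lens ∉ shelf-Y: no assignment then satisfies all the clues, so lens ∈ shelf-Y.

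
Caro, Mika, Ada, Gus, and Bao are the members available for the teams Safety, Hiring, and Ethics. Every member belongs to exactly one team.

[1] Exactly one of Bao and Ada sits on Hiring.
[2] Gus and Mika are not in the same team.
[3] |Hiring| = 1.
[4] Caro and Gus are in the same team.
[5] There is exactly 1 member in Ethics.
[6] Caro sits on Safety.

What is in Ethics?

Ethics = {Mika}

From (6): Caro ∈ Safety.
(4): Gus matches Caro: Gus ∈ Safety.
(2): Mika ∉ Safety.
Suppose Mika ∉ Ethics: no assignment then satisfies all the clues, so Mika ∈ Ethics.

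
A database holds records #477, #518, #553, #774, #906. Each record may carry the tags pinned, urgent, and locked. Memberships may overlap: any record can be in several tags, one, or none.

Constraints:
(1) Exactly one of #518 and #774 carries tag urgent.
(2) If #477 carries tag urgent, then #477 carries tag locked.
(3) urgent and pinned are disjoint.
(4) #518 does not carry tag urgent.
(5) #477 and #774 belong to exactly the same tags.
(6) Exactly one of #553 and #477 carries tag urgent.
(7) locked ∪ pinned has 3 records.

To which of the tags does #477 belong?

From (4): #518 ∉ urgent.
(1) (exactly one): #774 ∈ urgent.
(3) (disjoint): #774 ∉ pinned.
(5): #477 matches #774: #477 ∉ pinned.
(5): #477 matches #774: #477 ∈ urgent.
(6) (exactly one): #553 ∉ urgent.
(2): #477 ∈ locked.
(5): #774 matches #477: #774 ∈ locked.

#477: locked, urgent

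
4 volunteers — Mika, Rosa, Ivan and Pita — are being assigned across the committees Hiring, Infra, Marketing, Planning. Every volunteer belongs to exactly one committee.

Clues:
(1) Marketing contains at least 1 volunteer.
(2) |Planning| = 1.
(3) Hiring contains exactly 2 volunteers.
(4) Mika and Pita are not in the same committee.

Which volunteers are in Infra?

Infra = {}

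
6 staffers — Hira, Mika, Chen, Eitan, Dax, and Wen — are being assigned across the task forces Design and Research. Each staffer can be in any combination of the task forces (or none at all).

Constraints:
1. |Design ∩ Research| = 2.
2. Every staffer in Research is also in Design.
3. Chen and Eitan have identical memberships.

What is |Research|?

2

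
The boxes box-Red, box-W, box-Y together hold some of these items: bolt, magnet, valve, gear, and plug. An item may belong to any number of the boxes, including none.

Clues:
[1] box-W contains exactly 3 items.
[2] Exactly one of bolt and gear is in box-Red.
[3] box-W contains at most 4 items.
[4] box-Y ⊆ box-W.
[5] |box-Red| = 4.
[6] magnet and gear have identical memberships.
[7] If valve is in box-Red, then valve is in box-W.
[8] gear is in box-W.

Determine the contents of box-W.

box-W = {gear, magnet, valve}

From (8): gear ∈ box-W.
(6): magnet matches gear: magnet ∈ box-W.
Suppose bolt ∈ box-W: no assignment then satisfies all the clues, so bolt ∉ box-W.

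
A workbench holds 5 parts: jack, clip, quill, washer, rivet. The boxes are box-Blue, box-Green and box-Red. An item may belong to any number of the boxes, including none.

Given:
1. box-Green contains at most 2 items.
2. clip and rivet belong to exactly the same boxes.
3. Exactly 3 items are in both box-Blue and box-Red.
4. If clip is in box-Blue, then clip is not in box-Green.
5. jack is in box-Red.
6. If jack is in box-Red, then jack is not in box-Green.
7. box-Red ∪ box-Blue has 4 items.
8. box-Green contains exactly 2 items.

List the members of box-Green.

From (5): jack ∈ box-Red.
(6): jack ∉ box-Green.
Suppose clip ∈ box-Green: no assignment then satisfies all the clues, so clip ∉ box-Green.

box-Green = {quill, washer}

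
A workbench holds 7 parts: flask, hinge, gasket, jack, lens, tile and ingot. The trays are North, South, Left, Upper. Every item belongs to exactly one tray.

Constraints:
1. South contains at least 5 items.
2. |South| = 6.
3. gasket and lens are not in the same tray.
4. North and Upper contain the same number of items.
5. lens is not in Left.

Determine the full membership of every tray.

North = {}; South = {flask, hinge, ingot, jack, lens, tile}; Left = {gasket}; Upper = {}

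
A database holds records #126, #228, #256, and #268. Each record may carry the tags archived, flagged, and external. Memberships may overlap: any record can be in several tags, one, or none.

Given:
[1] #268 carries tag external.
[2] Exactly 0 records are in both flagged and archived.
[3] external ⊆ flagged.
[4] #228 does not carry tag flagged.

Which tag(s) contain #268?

From (1): #268 ∈ external.
From (4): #228 ∉ flagged.
(3) contrapositive: #228 ∉ external.
(3) with #268 ∈ external: #268 ∈ flagged.
Suppose #268 ∈ archived: no assignment then satisfies all the clues, so #268 ∉ archived.

#268: external, flagged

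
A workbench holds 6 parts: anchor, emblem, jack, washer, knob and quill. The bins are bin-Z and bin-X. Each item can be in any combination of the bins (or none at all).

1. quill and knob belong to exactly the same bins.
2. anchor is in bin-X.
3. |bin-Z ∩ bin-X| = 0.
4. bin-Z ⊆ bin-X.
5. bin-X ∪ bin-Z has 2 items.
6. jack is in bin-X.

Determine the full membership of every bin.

From (2): anchor ∈ bin-X.
From (6): jack ∈ bin-X.
Suppose anchor ∈ bin-Z: no assignment then satisfies all the clues, so anchor ∉ bin-Z.

bin-Z = {}; bin-X = {anchor, jack}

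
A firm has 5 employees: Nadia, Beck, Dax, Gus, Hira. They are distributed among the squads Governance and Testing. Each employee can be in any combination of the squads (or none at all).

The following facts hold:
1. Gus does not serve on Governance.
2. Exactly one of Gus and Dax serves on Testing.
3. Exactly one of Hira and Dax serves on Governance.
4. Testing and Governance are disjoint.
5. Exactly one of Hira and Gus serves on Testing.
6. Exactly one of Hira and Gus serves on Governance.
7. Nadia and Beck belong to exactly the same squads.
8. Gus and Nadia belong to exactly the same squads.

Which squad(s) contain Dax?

From (1): Gus ∉ Governance.
(6) (exactly one): Hira ∈ Governance.
(8): Nadia matches Gus: Nadia ∉ Governance.
(3) (exactly one): Dax ∉ Governance.
(4) (disjoint): Hira ∉ Testing.
(5) (exactly one): Gus ∈ Testing.
(7): Beck matches Nadia: Beck ∉ Governance.
(8): Nadia matches Gus: Nadia ∈ Testing.
(2) (exactly one): Dax ∉ Testing.
(7): Beck matches Nadia: Beck ∈ Testing.

Dax: none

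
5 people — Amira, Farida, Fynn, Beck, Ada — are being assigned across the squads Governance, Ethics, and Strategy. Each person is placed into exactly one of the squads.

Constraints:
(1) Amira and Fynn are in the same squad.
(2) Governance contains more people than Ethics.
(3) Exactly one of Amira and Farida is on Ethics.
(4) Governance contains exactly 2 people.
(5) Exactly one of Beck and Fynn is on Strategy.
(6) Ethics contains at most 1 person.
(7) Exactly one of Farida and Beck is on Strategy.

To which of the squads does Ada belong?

Ada: Strategy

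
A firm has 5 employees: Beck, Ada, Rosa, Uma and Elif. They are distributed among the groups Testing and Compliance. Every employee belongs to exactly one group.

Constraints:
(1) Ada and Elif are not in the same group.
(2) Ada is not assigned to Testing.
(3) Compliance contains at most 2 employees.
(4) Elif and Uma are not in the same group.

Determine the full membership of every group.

Testing = {Beck, Elif, Rosa}; Compliance = {Ada, Uma}

From (2): Ada ∉ Testing.
Only one group left: Ada ∈ Compliance.
(1): Elif ∉ Compliance.
Only one group left: Elif ∈ Testing.
(4): Uma ∉ Testing.
Only one group left: Uma ∈ Compliance.
(3): Compliance already has 2, so the rest are out.
Only one group left: Beck ∈ Testing.
Only one group left: Rosa ∈ Testing.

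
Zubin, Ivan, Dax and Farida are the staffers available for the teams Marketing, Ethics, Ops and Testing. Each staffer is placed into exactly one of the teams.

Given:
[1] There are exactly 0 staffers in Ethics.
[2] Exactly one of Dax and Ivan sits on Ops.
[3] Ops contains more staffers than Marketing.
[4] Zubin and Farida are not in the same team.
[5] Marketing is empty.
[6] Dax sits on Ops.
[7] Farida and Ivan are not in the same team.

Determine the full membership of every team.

From (6): Dax ∈ Ops.
(1): Ethics already has 0, so the rest are out.
(2) (exactly one): Ivan ∉ Ops.
(5): Marketing already has 0, so the rest are out.
Only one team left: Ivan ∈ Testing.
(7): Farida ∉ Testing.
Only one team left: Farida ∈ Ops.
(4): Zubin ∉ Ops.
Only one team left: Zubin ∈ Testing.

Marketing = {}; Ethics = {}; Ops = {Dax, Farida}; Testing = {Ivan, Zubin}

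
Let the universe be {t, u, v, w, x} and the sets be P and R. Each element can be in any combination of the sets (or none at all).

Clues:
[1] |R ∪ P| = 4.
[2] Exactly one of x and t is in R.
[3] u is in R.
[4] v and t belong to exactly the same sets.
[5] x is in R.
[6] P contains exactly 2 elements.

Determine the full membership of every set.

P = {t, v}; R = {u, x}

From (3): u ∈ R.
From (5): x ∈ R.
(2) (exactly one): t ∉ R.
(4): v matches t: v ∉ R.
Suppose t ∉ P: no assignment then satisfies all the clues, so t ∈ P.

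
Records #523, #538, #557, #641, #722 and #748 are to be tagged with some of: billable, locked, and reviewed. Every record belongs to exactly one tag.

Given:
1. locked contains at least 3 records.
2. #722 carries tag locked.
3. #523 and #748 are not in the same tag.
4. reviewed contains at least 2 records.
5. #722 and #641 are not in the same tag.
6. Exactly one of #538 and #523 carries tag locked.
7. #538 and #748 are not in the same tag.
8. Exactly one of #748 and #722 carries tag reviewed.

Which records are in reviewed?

reviewed = {#641, #748}

From (2): #722 ∈ locked.
(5): #641 ∉ locked.
(8) (exactly one): #748 ∈ reviewed.
(3): #523 ∉ reviewed.
(7): #538 ∉ reviewed.
Suppose #557 ∈ reviewed: no assignment then satisfies all the clues, so #557 ∉ reviewed.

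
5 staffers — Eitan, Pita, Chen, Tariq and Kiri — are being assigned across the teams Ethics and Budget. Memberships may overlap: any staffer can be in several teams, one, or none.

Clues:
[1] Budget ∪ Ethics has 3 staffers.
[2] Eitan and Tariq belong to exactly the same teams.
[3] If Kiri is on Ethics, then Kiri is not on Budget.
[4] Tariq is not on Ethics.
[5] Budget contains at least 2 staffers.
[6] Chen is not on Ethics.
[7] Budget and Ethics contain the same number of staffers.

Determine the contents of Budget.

From (4): Tariq ∉ Ethics.
From (6): Chen ∉ Ethics.
(2): Eitan matches Tariq: Eitan ∉ Ethics.
Suppose Eitan ∈ Budget: no assignment then satisfies all the clues, so Eitan ∉ Budget.

Budget = {Chen, Pita}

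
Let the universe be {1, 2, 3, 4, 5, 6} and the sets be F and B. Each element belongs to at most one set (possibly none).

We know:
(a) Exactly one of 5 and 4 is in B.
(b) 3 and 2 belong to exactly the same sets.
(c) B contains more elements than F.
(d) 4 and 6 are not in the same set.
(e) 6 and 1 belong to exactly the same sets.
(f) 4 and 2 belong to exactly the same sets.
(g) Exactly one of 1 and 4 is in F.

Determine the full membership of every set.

F = {1, 6}; B = {2, 3, 4}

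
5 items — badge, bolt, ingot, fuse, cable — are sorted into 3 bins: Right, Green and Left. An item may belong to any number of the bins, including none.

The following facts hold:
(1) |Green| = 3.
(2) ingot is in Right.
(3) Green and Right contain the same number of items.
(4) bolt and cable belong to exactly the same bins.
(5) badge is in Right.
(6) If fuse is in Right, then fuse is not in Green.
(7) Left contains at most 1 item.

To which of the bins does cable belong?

From (2): ingot ∈ Right.
From (5): badge ∈ Right.
Suppose cable ∈ Right: no assignment then satisfies all the clues, so cable ∉ Right.

cable: Green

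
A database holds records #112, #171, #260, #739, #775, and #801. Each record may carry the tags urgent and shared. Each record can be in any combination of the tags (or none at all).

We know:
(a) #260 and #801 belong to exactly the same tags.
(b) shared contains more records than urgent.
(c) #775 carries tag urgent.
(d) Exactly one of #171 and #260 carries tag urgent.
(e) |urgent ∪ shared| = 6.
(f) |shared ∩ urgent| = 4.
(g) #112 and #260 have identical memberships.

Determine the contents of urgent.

From (c): #775 ∈ urgent.
Suppose #112 ∉ urgent: no assignment then satisfies all the clues, so #112 ∈ urgent.

urgent = {#112, #260, #775, #801}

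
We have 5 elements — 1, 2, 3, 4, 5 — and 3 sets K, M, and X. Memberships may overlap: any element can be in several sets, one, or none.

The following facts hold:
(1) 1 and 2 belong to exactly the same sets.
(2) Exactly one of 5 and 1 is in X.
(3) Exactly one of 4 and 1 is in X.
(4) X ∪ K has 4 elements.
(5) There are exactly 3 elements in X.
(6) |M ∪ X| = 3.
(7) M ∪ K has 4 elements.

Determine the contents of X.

X = {1, 2, 3}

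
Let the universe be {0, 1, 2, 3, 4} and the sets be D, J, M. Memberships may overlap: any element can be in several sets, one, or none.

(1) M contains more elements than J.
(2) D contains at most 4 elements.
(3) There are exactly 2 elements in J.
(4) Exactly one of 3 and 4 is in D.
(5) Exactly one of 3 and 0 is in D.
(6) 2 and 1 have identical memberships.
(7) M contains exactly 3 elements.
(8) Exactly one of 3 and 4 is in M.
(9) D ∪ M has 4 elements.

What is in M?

M = {1, 2, 4}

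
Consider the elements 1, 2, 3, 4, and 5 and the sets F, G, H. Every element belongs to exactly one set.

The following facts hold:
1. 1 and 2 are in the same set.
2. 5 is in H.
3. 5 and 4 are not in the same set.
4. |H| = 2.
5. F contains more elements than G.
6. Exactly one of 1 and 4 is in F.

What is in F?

F = {1, 2}

From (2): 5 ∈ H.
(3): 4 ∉ H.
Suppose 1 ∉ F: no assignment then satisfies all the clues, so 1 ∈ F.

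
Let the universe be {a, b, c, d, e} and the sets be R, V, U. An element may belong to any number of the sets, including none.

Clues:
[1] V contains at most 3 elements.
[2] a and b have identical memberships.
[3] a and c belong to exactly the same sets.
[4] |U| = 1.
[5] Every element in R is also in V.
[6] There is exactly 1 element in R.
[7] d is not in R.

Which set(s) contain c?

c: none

From (7): d ∉ R.
Suppose c ∈ R: no assignment then satisfies all the clues, so c ∉ R.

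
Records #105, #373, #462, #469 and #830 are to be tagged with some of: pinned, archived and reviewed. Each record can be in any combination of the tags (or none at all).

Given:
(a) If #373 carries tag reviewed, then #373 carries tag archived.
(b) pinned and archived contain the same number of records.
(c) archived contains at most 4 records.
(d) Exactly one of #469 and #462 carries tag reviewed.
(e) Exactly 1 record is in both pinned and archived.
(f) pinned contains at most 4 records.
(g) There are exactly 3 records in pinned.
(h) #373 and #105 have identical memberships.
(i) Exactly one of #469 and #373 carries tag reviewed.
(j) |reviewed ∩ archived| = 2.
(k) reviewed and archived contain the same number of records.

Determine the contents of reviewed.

reviewed = {#105, #373, #462}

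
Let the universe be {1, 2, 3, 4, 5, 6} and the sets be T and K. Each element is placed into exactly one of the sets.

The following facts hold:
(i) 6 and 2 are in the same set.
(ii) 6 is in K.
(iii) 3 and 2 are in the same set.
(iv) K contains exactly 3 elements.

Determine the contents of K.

From (ii): 6 ∈ K.
(i): 2 matches 6: 2 ∉ T.
(i): 2 matches 6: 2 ∈ K.
(iii): 3 matches 2: 3 ∉ T.
(iii): 3 matches 2: 3 ∈ K.
(iv): K already has 3, so the rest are out.
Only one set left: 1 ∈ T.
Only one set left: 4 ∈ T.
Only one set left: 5 ∈ T.

K = {2, 3, 6}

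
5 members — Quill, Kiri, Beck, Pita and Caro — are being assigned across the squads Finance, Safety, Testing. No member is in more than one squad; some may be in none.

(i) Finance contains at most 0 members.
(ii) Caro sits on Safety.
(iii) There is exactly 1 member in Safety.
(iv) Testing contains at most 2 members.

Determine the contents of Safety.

Safety = {Caro}

From (ii): Caro ∈ Safety.
(i): Finance already has 0, so the rest are out.
(iii): Safety already has 1, so the rest are out.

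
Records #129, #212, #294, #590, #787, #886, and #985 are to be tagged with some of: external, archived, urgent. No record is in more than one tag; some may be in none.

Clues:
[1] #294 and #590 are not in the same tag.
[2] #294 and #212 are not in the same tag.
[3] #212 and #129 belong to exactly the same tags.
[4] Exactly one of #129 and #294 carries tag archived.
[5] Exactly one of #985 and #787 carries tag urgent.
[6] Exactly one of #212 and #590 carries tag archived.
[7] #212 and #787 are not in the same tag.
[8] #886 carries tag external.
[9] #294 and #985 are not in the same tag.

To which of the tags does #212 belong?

#212: archived

From (8): #886 ∈ external.
Suppose #212 ∈ external: no assignment then satisfies all the clues, so #212 ∉ external.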